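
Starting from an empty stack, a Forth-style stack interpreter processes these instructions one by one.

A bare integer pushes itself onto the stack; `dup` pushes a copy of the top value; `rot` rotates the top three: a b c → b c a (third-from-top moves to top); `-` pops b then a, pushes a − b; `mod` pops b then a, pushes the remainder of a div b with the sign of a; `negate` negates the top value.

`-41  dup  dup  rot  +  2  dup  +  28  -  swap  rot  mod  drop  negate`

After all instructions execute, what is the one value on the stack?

-41    → -41
dup    → -41 -41
dup    → -41 -41 -41
rot    → -41 -41 -41
+      → -41 -82
2      → -41 -82 2
dup    → -41 -82 2 2
+      → -41 -82 4
28     → -41 -82 4 28
-      → -41 -82 -24
swap   → -41 -24 -82
rot    → -24 -82 -41
mod    → -24 0
drop   → -24
negate → 24

24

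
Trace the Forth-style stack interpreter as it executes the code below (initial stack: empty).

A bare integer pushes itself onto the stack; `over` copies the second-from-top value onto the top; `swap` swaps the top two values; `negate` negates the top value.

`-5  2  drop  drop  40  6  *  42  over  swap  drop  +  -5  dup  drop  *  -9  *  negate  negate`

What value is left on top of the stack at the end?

-5     : -5
2      : -5 2
drop   : -5
drop   : (empty)
40     : 40
6      : 40 6
*      : 240
42     : 240 42
over   : 240 42 240
swap   : 240 240 42
drop   : 240 240
+      : 480
-5     : 480 -5
dup    : 480 -5 -5
drop   : 480 -5
*      : -2400
-9     : -2400 -9
*      : 21600
negate : -21600
negate : 21600

21600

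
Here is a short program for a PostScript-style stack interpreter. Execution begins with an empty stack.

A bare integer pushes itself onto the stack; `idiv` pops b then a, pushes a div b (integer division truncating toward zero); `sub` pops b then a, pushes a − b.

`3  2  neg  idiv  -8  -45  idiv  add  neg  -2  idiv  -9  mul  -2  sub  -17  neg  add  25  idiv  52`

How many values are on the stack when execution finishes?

3    → 3
2    → 3 2
neg  → 3 -2
idiv → -1
-8   → -1 -8
-45  → -1 -8 -45
idiv → -1 0
add  → -1
neg  → 1
-2   → 1 -2
idiv → 0
-9   → 0 -9
mul  → 0
-2   → 0 -2
sub  → 2
-17  → 2 -17
neg  → 2 17
add  → 19
25   → 19 25
idiv → 0
52   → 0 52

2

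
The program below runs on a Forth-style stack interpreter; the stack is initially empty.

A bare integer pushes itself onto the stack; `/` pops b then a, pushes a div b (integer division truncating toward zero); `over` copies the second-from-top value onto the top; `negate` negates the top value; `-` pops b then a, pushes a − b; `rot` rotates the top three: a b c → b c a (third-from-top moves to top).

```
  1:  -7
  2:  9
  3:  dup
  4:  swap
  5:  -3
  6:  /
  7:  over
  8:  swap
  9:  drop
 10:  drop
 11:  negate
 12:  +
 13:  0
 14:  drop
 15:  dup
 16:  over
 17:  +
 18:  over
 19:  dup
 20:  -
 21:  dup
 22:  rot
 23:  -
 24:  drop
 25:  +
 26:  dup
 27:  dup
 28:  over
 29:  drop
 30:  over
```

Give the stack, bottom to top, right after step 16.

-7     -> -7
9      -> -7 9
dup    -> -7 9 9
swap   -> -7 9 9
-3     -> -7 9 9 -3
/      -> -7 9 -3
over   -> -7 9 -3 9
swap   -> -7 9 9 -3
drop   -> -7 9 9
drop   -> -7 9
negate -> -7 -9
+      -> -16
0      -> -16 0
drop   -> -16
dup    -> -16 -16
over   -> -16 -16 -16

[-16, -16, -16]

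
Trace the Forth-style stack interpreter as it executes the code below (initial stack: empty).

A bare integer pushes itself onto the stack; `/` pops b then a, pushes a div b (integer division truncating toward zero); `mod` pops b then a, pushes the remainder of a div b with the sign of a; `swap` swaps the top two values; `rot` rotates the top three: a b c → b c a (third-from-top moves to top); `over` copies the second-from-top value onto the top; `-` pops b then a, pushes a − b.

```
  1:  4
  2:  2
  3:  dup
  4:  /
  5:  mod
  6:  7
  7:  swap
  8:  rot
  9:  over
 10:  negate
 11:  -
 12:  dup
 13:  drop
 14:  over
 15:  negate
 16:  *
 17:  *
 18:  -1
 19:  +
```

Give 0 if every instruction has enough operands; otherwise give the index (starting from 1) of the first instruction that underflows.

4    : [4]
2    : [4, 2]
dup  : [4, 2, 2]
/    : [4, 1]
mod  : [0]
7    : [0, 7]
swap : [7, 0]
rot  — needs 3 operands, stack has 2 → underflow

8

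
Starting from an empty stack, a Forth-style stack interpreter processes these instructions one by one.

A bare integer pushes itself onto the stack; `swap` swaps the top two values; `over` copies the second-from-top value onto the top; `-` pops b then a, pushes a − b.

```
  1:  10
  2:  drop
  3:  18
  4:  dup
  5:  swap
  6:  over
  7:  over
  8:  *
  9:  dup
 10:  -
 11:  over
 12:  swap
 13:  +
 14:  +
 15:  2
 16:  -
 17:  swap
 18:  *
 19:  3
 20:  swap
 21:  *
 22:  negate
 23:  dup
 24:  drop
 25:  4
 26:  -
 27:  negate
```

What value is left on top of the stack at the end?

10     -> 10
drop   -> (empty)
18     -> 18
dup    -> 18 18
swap   -> 18 18
over   -> 18 18 18
over   -> 18 18 18 18
*      -> 18 18 324
dup    -> 18 18 324 324
-      -> 18 18 0
over   -> 18 18 0 18
swap   -> 18 18 18 0
+      -> 18 18 18
+      -> 18 36
2      -> 18 36 2
-      -> 18 34
swap   -> 34 18
*      -> 612
3      -> 612 3
swap   -> 3 612
*      -> 1836
negate -> -1836
dup    -> -1836 -1836
drop   -> -1836
4      -> -1836 4
-      -> -1840
negate -> 1840

1840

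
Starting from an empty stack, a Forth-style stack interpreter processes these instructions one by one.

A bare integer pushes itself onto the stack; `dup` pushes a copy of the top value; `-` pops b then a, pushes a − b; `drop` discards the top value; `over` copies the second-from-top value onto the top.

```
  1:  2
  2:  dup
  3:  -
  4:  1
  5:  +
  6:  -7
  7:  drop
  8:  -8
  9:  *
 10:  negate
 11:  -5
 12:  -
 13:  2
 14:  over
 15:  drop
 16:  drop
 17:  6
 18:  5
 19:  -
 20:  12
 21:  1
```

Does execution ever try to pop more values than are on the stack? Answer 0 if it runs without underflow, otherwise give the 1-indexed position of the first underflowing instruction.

0

2      → [2]
dup    → [2, 2]
-      → [0]
1      → [0, 1]
+      → [1]
-7     → [1, -7]
drop   → [1]
-8     → [1, -8]
*      → [-8]
negate → [8]
-5     → [8, -5]
-      → [13]
2      → [13, 2]
over   → [13, 2, 13]
drop   → [13, 2]
drop   → [13]
6      → [13, 6]
5      → [13, 6, 5]
-      → [13, 1]
12     → [13, 1, 12]
1      → [13, 1, 12, 1]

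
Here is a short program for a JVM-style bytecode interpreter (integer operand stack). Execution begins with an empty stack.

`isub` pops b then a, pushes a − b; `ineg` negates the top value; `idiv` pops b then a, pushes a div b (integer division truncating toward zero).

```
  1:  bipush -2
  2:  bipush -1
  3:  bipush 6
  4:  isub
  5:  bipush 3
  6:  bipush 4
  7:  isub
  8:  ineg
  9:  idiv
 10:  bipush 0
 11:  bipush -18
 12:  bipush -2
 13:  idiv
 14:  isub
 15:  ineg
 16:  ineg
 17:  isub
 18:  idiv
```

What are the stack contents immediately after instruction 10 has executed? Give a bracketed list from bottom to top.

[-2, -7, 0]

bipush -2 -> [-2]
bipush -1 -> [-2, -1]
bipush 6  -> [-2, -1, 6]
isub      -> [-2, -7]
bipush 3  -> [-2, -7, 3]
bipush 4  -> [-2, -7, 3, 4]
isub      -> [-2, -7, -1]
ineg      -> [-2, -7, 1]
idiv      -> [-2, -7]
bipush 0  -> [-2, -7, 0]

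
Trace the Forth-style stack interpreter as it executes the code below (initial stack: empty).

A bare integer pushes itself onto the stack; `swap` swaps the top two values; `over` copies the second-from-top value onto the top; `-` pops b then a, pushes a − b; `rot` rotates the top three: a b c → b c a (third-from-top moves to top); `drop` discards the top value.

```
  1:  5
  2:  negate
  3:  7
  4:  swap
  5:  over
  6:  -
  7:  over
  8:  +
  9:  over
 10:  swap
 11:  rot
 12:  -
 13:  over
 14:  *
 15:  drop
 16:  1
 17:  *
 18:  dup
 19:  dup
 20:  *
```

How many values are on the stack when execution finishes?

2

5      -> [5]
negate -> [-5]
7      -> [-5, 7]
swap   -> [7, -5]
over   -> [7, -5, 7]
-      -> [7, -12]
over   -> [7, -12, 7]
+      -> [7, -5]
over   -> [7, -5, 7]
swap   -> [7, 7, -5]
rot    -> [7, -5, 7]
-      -> [7, -12]
over   -> [7, -12, 7]
*      -> [7, -84]
drop   -> [7]
1      -> [7, 1]
*      -> [7]
dup    -> [7, 7]
dup    -> [7, 7, 7]
*      -> [7, 49]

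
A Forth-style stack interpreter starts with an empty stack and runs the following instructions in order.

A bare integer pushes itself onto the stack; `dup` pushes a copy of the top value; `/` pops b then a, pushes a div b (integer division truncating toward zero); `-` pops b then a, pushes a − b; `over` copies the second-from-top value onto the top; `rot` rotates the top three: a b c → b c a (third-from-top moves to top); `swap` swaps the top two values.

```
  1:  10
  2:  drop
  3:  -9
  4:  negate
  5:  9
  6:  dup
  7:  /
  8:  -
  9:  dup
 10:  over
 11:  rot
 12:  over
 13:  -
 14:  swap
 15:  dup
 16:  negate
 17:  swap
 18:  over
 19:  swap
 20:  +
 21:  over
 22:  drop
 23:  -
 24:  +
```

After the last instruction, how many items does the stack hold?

10      10
drop    (empty)
-9      -9
negate  9
9       9 9
dup     9 9 9
/       9 1
-       8
dup     8 8
over    8 8 8
rot     8 8 8
over    8 8 8 8
-       8 8 0
swap    8 0 8
dup     8 0 8 8
negate  8 0 8 -8
swap    8 0 -8 8
over    8 0 -8 8 -8
swap    8 0 -8 -8 8
+       8 0 -8 0
over    8 0 -8 0 -8
drop    8 0 -8 0
-       8 0 -8
+       8 -8

2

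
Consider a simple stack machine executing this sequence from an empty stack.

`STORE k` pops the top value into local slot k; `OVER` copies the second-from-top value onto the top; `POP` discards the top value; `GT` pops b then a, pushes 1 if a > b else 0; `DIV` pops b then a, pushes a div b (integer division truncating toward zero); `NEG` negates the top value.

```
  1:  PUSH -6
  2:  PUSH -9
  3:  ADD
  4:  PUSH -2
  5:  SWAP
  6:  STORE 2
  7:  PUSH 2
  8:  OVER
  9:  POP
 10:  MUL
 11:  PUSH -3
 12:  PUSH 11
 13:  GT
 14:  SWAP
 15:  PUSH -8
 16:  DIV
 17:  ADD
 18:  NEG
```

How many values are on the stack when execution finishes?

PUSH -6 → [-6]
PUSH -9 → [-6, -9]
ADD     → [-15]
PUSH -2 → [-15, -2]
SWAP    → [-2, -15]
STORE 2 → [-2]
PUSH 2  → [-2, 2]
OVER    → [-2, 2, -2]
POP     → [-2, 2]
MUL     → [-4]
PUSH -3 → [-4, -3]
PUSH 11 → [-4, -3, 11]
GT      → [-4, 0]
SWAP    → [0, -4]
PUSH -8 → [0, -4, -8]
DIV     → [0, 0]
ADD     → [0]
NEG     → [0]

1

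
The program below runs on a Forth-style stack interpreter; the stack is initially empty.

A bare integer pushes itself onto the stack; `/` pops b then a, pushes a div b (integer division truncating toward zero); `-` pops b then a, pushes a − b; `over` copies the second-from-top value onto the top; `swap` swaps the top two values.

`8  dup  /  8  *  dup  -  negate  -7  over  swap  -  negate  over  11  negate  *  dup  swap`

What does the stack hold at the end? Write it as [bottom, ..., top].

8      -> 8
dup    -> 8 8
/      -> 1
8      -> 1 8
*      -> 8
dup    -> 8 8
-      -> 0
negate -> 0
-7     -> 0 -7
over   -> 0 -7 0
swap   -> 0 0 -7
-      -> 0 7
negate -> 0 -7
over   -> 0 -7 0
11     -> 0 -7 0 11
negate -> 0 -7 0 -11
*      -> 0 -7 0
dup    -> 0 -7 0 0
swap   -> 0 -7 0 0

[0, -7, 0, 0]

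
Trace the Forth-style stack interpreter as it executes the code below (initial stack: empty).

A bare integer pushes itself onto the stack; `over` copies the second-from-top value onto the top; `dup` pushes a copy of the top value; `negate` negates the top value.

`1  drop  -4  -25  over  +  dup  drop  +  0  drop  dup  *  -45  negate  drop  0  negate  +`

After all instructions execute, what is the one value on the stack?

1       1
drop    (empty)
-4      -4
-25     -4 -25
over    -4 -25 -4
+       -4 -29
dup     -4 -29 -29
drop    -4 -29
+       -33
0       -33 0
drop    -33
dup     -33 -33
*       1089
-45     1089 -45
negate  1089 45
drop    1089
0       1089 0
negate  1089 0
+       1089

1089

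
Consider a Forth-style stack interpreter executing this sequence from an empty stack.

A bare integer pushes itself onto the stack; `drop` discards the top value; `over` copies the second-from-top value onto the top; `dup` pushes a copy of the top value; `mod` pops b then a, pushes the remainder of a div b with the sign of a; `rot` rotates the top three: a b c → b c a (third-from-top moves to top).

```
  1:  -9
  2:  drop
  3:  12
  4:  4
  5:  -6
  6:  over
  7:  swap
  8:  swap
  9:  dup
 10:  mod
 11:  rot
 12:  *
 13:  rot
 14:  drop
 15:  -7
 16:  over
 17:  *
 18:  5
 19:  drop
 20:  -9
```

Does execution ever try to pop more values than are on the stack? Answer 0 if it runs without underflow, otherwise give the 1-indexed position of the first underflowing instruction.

-9   -> [-9]
drop -> []
12   -> [12]
4    -> [12, 4]
-6   -> [12, 4, -6]
over -> [12, 4, -6, 4]
swap -> [12, 4, 4, -6]
swap -> [12, 4, -6, 4]
dup  -> [12, 4, -6, 4, 4]
mod  -> [12, 4, -6, 0]
rot  -> [12, -6, 0, 4]
*    -> [12, -6, 0]
rot  -> [-6, 0, 12]
drop -> [-6, 0]
-7   -> [-6, 0, -7]
over -> [-6, 0, -7, 0]
*    -> [-6, 0, 0]
5    -> [-6, 0, 0, 5]
drop -> [-6, 0, 0]
-9   -> [-6, 0, 0, -9]

0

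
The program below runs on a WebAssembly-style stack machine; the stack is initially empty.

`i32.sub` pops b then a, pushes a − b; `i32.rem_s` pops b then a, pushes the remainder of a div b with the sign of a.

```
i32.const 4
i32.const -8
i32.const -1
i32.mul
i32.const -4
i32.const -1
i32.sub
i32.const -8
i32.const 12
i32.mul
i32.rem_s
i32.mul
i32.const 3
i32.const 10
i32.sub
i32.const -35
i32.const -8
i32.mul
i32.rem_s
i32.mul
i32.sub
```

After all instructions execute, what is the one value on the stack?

-164

i32.const 4   : 4
i32.const -8  : 4 -8
i32.const -1  : 4 -8 -1
i32.mul       : 4 8
i32.const -4  : 4 8 -4
i32.const -1  : 4 8 -4 -1
i32.sub       : 4 8 -3
i32.const -8  : 4 8 -3 -8
i32.const 12  : 4 8 -3 -8 12
i32.mul       : 4 8 -3 -96
i32.rem_s     : 4 8 -3
i32.mul       : 4 -24
i32.const 3   : 4 -24 3
i32.const 10  : 4 -24 3 10
i32.sub       : 4 -24 -7
i32.const -35 : 4 -24 -7 -35
i32.const -8  : 4 -24 -7 -35 -8
i32.mul       : 4 -24 -7 280
i32.rem_s     : 4 -24 -7
i32.mul       : 4 168
i32.sub       : -164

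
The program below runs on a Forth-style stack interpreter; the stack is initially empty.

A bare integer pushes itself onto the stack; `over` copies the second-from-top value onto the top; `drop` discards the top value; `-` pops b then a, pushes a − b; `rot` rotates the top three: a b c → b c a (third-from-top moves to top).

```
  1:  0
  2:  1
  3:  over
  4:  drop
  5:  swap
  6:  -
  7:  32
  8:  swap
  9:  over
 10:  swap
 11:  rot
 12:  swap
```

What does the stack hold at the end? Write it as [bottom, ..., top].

0    : [0]
1    : [0, 1]
over : [0, 1, 0]
drop : [0, 1]
swap : [1, 0]
-    : [1]
32   : [1, 32]
swap : [32, 1]
over : [32, 1, 32]
swap : [32, 32, 1]
rot  : [32, 1, 32]
swap : [32, 32, 1]

[32, 32, 1]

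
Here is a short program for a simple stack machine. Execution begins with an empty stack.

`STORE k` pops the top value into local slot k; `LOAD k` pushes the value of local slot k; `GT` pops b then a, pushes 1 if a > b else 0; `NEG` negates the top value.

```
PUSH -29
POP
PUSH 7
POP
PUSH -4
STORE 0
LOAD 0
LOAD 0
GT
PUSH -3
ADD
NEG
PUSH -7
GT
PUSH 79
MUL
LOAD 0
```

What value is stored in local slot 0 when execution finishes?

-4

PUSH -29 → -29
POP      → (empty)
PUSH 7   → 7
POP      → (empty)
PUSH -4  → -4
STORE 0  → (empty)
LOAD 0   → -4
LOAD 0   → -4 -4
GT       → 0
PUSH -3  → 0 -3
ADD      → -3
NEG      → 3
PUSH -7  → 3 -7
GT       → 1
PUSH 79  → 1 79
MUL      → 79
LOAD 0   → 79 -4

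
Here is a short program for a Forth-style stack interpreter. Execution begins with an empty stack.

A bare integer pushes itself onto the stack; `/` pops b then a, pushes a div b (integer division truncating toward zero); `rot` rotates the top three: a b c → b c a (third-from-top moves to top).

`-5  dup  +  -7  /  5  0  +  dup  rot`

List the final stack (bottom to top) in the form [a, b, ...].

[5, 5, 1]

-5  : -5
dup : -5 -5
+   : -10
-7  : -10 -7
/   : 1
5   : 1 5
0   : 1 5 0
+   : 1 5
dup : 1 5 5
rot : 5 5 1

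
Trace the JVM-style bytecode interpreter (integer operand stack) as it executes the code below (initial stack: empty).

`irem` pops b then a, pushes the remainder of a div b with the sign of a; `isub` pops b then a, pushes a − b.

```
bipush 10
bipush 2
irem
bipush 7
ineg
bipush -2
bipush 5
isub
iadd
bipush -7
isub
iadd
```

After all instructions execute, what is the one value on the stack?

bipush 10 -> 10
bipush 2  -> 10 2
irem      -> 0
bipush 7  -> 0 7
ineg      -> 0 -7
bipush -2 -> 0 -7 -2
bipush 5  -> 0 -7 -2 5
isub      -> 0 -7 -7
iadd      -> 0 -14
bipush -7 -> 0 -14 -7
isub      -> 0 -7
iadd      -> -7

-7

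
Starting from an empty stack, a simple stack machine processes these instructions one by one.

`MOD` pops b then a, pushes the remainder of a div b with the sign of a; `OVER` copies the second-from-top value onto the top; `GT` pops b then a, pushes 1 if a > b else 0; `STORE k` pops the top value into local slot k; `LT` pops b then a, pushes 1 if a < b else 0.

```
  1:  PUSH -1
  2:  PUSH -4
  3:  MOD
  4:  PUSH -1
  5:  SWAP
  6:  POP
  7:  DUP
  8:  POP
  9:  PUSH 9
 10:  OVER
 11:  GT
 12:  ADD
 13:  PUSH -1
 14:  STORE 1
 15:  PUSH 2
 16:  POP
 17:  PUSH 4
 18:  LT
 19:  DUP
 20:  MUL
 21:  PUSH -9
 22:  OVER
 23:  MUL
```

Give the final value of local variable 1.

-1

PUSH -1 -> [-1]
PUSH -4 -> [-1, -4]
MOD     -> [-1]
PUSH -1 -> [-1, -1]
SWAP    -> [-1, -1]
POP     -> [-1]
DUP     -> [-1, -1]
POP     -> [-1]
PUSH 9  -> [-1, 9]
OVER    -> [-1, 9, -1]
GT      -> [-1, 1]
ADD     -> [0]
PUSH -1 -> [0, -1]
STORE 1 -> [0]
PUSH 2  -> [0, 2]
POP     -> [0]
PUSH 4  -> [0, 4]
LT      -> [1]
DUP     -> [1, 1]
MUL     -> [1]
PUSH -9 -> [1, -9]
OVER    -> [1, -9, 1]
MUL     -> [1, -9]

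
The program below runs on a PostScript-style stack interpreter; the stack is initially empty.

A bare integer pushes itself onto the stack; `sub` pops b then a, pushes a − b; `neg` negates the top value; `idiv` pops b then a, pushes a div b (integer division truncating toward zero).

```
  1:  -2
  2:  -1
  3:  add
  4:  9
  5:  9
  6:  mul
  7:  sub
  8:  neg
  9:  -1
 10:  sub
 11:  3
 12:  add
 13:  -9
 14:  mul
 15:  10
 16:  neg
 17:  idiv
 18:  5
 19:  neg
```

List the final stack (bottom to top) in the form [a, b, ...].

-2   → -2
-1   → -2 -1
add  → -3
9    → -3 9
9    → -3 9 9
mul  → -3 81
sub  → -84
neg  → 84
-1   → 84 -1
sub  → 85
3    → 85 3
add  → 88
-9   → 88 -9
mul  → -792
10   → -792 10
neg  → -792 -10
idiv → 79
5    → 79 5
neg  → 79 -5

[79, -5]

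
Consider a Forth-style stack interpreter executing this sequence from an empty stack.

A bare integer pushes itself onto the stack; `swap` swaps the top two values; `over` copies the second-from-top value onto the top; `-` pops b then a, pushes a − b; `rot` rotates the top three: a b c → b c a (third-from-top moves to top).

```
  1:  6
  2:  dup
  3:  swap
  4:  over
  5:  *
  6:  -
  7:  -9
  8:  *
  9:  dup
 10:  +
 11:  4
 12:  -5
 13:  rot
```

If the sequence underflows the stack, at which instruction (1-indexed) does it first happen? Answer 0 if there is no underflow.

6    : [6]
dup  : [6, 6]
swap : [6, 6]
over : [6, 6, 6]
*    : [6, 36]
-    : [-30]
-9   : [-30, -9]
*    : [270]
dup  : [270, 270]
+    : [540]
4    : [540, 4]
-5   : [540, 4, -5]
rot  : [4, -5, 540]

0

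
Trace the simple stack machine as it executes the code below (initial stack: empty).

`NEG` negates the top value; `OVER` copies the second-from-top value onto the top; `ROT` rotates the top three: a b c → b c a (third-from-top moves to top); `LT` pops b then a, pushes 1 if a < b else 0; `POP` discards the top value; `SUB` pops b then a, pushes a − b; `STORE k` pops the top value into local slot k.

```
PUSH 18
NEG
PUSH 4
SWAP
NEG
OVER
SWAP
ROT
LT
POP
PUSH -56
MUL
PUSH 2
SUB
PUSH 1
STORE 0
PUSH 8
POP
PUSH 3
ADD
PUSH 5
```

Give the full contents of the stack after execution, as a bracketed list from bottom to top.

PUSH 18  -> [18]
NEG      -> [-18]
PUSH 4   -> [-18, 4]
SWAP     -> [4, -18]
NEG      -> [4, 18]
OVER     -> [4, 18, 4]
SWAP     -> [4, 4, 18]
ROT      -> [4, 18, 4]
LT       -> [4, 0]
POP      -> [4]
PUSH -56 -> [4, -56]
MUL      -> [-224]
PUSH 2   -> [-224, 2]
SUB      -> [-226]
PUSH 1   -> [-226, 1]
STORE 0  -> [-226]
PUSH 8   -> [-226, 8]
POP      -> [-226]
PUSH 3   -> [-226, 3]
ADD      -> [-223]
PUSH 5   -> [-223, 5]

[-223, 5]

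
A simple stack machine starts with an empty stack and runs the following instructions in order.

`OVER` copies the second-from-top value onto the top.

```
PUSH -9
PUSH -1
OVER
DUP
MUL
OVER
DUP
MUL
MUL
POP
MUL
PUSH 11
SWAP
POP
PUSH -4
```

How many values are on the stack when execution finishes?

PUSH -9 → [-9]
PUSH -1 → [-9, -1]
OVER    → [-9, -1, -9]
DUP     → [-9, -1, -9, -9]
MUL     → [-9, -1, 81]
OVER    → [-9, -1, 81, -1]
DUP     → [-9, -1, 81, -1, -1]
MUL     → [-9, -1, 81, 1]
MUL     → [-9, -1, 81]
POP     → [-9, -1]
MUL     → [9]
PUSH 11 → [9, 11]
SWAP    → [11, 9]
POP     → [11]
PUSH -4 → [11, -4]

2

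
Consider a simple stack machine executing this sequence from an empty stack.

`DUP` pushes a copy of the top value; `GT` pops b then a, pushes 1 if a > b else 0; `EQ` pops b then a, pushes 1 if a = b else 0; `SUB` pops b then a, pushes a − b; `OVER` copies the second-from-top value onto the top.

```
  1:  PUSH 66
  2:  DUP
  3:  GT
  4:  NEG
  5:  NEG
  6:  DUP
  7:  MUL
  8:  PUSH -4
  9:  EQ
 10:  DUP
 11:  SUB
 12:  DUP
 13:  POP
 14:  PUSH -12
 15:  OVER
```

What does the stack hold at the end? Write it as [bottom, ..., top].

PUSH 66  → [66]
DUP      → [66, 66]
GT       → [0]
NEG      → [0]
NEG      → [0]
DUP      → [0, 0]
MUL      → [0]
PUSH -4  → [0, -4]
EQ       → [0]
DUP      → [0, 0]
SUB      → [0]
DUP      → [0, 0]
POP      → [0]
PUSH -12 → [0, -12]
OVER     → [0, -12, 0]

[0, -12, 0]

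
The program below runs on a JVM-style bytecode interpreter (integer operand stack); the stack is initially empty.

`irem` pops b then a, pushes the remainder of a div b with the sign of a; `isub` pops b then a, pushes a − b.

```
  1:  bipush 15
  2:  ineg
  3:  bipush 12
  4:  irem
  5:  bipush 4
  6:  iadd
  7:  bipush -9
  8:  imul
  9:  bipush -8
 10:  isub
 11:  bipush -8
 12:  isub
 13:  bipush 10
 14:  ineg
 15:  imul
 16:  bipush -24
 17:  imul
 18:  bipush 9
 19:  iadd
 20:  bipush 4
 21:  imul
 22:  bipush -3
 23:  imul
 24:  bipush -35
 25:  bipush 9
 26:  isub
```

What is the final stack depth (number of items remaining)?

bipush 15  → [15]
ineg       → [-15]
bipush 12  → [-15, 12]
irem       → [-3]
bipush 4   → [-3, 4]
iadd       → [1]
bipush -9  → [1, -9]
imul       → [-9]
bipush -8  → [-9, -8]
isub       → [-1]
bipush -8  → [-1, -8]
isub       → [7]
bipush 10  → [7, 10]
ineg       → [7, -10]
imul       → [-70]
bipush -24 → [-70, -24]
imul       → [1680]
bipush 9   → [1680, 9]
iadd       → [1689]
bipush 4   → [1689, 4]
imul       → [6756]
bipush -3  → [6756, -3]
imul       → [-20268]
bipush -35 → [-20268, -35]
bipush 9   → [-20268, -35, 9]
isub       → [-20268, -44]

2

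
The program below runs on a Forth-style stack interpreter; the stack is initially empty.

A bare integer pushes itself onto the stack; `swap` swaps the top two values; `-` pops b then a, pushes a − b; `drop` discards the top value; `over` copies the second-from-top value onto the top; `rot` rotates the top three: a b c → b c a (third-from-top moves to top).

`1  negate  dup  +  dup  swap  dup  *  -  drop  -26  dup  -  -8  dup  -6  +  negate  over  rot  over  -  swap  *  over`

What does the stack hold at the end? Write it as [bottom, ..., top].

[0, 14, 0, 14]

1      -> 1
negate -> -1
dup    -> -1 -1
+      -> -2
dup    -> -2 -2
swap   -> -2 -2
dup    -> -2 -2 -2
*      -> -2 4
-      -> -6
drop   -> (empty)
-26    -> -26
dup    -> -26 -26
-      -> 0
-8     -> 0 -8
dup    -> 0 -8 -8
-6     -> 0 -8 -8 -6
+      -> 0 -8 -14
negate -> 0 -8 14
over   -> 0 -8 14 -8
rot    -> 0 14 -8 -8
over   -> 0 14 -8 -8 -8
-      -> 0 14 -8 0
swap   -> 0 14 0 -8
*      -> 0 14 0
over   -> 0 14 0 14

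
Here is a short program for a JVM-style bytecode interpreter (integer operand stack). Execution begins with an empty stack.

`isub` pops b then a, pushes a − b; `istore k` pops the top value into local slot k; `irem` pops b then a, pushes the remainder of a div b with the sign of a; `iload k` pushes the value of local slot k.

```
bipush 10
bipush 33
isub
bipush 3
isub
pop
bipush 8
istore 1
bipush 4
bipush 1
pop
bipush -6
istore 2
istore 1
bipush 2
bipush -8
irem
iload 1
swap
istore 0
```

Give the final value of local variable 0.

2

bipush 10 : 10
bipush 33 : 10 33
isub      : -23
bipush 3  : -23 3
isub      : -26
pop       : (empty)
bipush 8  : 8
istore 1  : (empty)
bipush 4  : 4
bipush 1  : 4 1
pop       : 4
bipush -6 : 4 -6
istore 2  : 4
istore 1  : (empty)
bipush 2  : 2
bipush -8 : 2 -8
irem      : 2
iload 1   : 2 4
swap      : 4 2
istore 0  : 4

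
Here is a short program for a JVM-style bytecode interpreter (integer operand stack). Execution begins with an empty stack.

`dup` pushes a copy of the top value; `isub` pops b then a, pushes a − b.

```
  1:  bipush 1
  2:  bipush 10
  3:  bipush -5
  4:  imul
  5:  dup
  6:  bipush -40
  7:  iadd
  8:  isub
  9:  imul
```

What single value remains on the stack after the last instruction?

bipush 1   : [1]
bipush 10  : [1, 10]
bipush -5  : [1, 10, -5]
imul       : [1, -50]
dup        : [1, -50, -50]
bipush -40 : [1, -50, -50, -40]
iadd       : [1, -50, -90]
isub       : [1, 40]
imul       : [40]

40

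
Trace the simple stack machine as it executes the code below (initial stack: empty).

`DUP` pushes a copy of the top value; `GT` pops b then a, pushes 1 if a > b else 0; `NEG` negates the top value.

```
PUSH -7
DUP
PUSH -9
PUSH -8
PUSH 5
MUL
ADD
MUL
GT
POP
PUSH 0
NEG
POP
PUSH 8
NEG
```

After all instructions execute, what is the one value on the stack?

PUSH -7 : -7
DUP     : -7 -7
PUSH -9 : -7 -7 -9
PUSH -8 : -7 -7 -9 -8
PUSH 5  : -7 -7 -9 -8 5
MUL     : -7 -7 -9 -40
ADD     : -7 -7 -49
MUL     : -7 343
GT      : 0
POP     : (empty)
PUSH 0  : 0
NEG     : 0
POP     : (empty)
PUSH 8  : 8
NEG     : -8

-8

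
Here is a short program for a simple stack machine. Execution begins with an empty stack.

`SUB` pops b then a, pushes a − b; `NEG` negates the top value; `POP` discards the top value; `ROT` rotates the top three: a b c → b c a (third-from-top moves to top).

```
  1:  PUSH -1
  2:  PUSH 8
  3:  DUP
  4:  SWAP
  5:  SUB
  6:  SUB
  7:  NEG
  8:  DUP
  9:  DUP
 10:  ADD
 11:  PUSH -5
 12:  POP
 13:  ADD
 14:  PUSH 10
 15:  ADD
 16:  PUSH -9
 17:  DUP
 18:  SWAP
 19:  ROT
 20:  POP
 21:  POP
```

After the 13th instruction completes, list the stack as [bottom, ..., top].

PUSH -1  -1
PUSH 8   -1 8
DUP      -1 8 8
SWAP     -1 8 8
SUB      -1 0
SUB      -1
NEG      1
DUP      1 1
DUP      1 1 1
ADD      1 2
PUSH -5  1 2 -5
POP      1 2
ADD      3

[3]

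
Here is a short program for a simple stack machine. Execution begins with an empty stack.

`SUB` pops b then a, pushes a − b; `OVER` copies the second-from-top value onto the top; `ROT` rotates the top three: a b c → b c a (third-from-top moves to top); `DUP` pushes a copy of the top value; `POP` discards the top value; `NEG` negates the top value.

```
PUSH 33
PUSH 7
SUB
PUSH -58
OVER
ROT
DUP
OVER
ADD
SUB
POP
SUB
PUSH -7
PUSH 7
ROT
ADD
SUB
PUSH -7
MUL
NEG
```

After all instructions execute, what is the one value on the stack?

490

PUSH 33  -> [33]
PUSH 7   -> [33, 7]
SUB      -> [26]
PUSH -58 -> [26, -58]
OVER     -> [26, -58, 26]
ROT      -> [-58, 26, 26]
DUP      -> [-58, 26, 26, 26]
OVER     -> [-58, 26, 26, 26, 26]
ADD      -> [-58, 26, 26, 52]
SUB      -> [-58, 26, -26]
POP      -> [-58, 26]
SUB      -> [-84]
PUSH -7  -> [-84, -7]
PUSH 7   -> [-84, -7, 7]
ROT      -> [-7, 7, -84]
ADD      -> [-7, -77]
SUB      -> [70]
PUSH -7  -> [70, -7]
MUL      -> [-490]
NEG      -> [490]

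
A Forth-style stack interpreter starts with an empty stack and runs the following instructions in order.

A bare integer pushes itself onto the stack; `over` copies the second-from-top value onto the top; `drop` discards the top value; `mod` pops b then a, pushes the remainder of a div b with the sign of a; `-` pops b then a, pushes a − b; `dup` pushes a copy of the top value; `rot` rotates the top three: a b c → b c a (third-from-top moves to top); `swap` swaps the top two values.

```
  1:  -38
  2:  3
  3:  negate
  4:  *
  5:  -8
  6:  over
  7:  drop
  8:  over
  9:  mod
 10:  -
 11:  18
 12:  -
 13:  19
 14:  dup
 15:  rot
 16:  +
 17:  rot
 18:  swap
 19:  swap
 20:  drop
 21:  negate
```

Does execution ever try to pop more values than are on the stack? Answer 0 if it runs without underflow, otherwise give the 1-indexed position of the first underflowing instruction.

-38    → -38
3      → -38 3
negate → -38 -3
*      → 114
-8     → 114 -8
over   → 114 -8 114
drop   → 114 -8
over   → 114 -8 114
mod    → 114 -8
-      → 122
18     → 122 18
-      → 104
19     → 104 19
dup    → 104 19 19
rot    → 19 19 104
+      → 19 123
rot  — needs 3 operands, stack has 2 → underflow

17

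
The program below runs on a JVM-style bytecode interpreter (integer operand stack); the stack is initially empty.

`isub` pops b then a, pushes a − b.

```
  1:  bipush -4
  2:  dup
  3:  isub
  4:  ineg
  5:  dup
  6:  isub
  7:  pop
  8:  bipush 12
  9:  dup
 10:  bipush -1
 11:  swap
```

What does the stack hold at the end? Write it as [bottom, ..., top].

bipush -4 -> [-4]
dup       -> [-4, -4]
isub      -> [0]
ineg      -> [0]
dup       -> [0, 0]
isub      -> [0]
pop       -> []
bipush 12 -> [12]
dup       -> [12, 12]
bipush -1 -> [12, 12, -1]
swap      -> [12, -1, 12]

[12, -1, 12]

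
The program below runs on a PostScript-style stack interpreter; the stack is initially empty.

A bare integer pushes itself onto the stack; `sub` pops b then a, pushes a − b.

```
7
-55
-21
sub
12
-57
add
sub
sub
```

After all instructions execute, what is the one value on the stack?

7   → [7]
-55 → [7, -55]
-21 → [7, -55, -21]
sub → [7, -34]
12  → [7, -34, 12]
-57 → [7, -34, 12, -57]
add → [7, -34, -45]
sub → [7, 11]
sub → [-4]

-4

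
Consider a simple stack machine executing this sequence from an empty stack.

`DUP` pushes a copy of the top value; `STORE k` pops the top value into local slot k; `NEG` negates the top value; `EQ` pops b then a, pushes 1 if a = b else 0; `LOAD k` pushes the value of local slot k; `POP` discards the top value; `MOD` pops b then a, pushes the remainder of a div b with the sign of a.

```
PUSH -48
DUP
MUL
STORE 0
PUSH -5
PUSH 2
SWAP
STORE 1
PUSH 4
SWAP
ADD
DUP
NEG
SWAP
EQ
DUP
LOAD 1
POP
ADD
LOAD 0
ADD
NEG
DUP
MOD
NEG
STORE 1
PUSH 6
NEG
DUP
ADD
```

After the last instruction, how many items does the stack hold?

1

PUSH -48 → -48
DUP      → -48 -48
MUL      → 2304
STORE 0  → (empty)
PUSH -5  → -5
PUSH 2   → -5 2
SWAP     → 2 -5
STORE 1  → 2
PUSH 4   → 2 4
SWAP     → 4 2
ADD      → 6
DUP      → 6 6
NEG      → 6 -6
SWAP     → -6 6
EQ       → 0
DUP      → 0 0
LOAD 1   → 0 0 -5
POP      → 0 0
ADD      → 0
LOAD 0   → 0 2304
ADD      → 2304
NEG      → -2304
DUP      → -2304 -2304
MOD      → 0
NEG      → 0
STORE 1  → (empty)
PUSH 6   → 6
NEG      → -6
DUP      → -6 -6
ADD      → -12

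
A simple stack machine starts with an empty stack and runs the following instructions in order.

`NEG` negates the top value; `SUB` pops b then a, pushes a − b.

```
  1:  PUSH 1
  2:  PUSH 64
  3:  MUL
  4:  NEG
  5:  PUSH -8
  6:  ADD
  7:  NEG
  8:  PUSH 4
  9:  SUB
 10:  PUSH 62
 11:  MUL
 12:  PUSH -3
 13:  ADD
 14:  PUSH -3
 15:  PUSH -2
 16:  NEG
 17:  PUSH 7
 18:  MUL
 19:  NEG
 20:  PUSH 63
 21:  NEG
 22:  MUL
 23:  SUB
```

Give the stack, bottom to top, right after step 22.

PUSH 1  -> 1
PUSH 64 -> 1 64
MUL     -> 64
NEG     -> -64
PUSH -8 -> -64 -8
ADD     -> -72
NEG     -> 72
PUSH 4  -> 72 4
SUB     -> 68
PUSH 62 -> 68 62
MUL     -> 4216
PUSH -3 -> 4216 -3
ADD     -> 4213
PUSH -3 -> 4213 -3
PUSH -2 -> 4213 -3 -2
NEG     -> 4213 -3 2
PUSH 7  -> 4213 -3 2 7
MUL     -> 4213 -3 14
NEG     -> 4213 -3 -14
PUSH 63 -> 4213 -3 -14 63
NEG     -> 4213 -3 -14 -63
MUL     -> 4213 -3 882

[4213, -3, 882]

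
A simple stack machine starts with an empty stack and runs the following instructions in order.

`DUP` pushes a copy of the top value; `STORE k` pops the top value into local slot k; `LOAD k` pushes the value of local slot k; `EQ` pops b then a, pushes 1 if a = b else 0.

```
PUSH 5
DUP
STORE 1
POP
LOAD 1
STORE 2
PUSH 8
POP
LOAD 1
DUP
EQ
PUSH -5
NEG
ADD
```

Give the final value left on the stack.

PUSH 5   [5]
DUP      [5, 5]
STORE 1  [5]
POP      []
LOAD 1   [5]
STORE 2  []
PUSH 8   [8]
POP      []
LOAD 1   [5]
DUP      [5, 5]
EQ       [1]
PUSH -5  [1, -5]
NEG      [1, 5]
ADD      [6]

6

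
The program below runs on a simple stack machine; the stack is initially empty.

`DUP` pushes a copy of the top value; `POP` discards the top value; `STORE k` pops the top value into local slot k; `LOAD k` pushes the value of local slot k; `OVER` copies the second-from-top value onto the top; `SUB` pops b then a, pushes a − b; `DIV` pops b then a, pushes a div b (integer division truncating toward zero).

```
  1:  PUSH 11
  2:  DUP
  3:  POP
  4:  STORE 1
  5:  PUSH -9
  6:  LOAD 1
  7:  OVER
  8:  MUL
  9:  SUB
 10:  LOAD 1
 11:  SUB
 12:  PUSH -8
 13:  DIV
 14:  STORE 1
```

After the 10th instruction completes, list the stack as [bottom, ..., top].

PUSH 11 : 11
DUP     : 11 11
POP     : 11
STORE 1 : (empty)
PUSH -9 : -9
LOAD 1  : -9 11
OVER    : -9 11 -9
MUL     : -9 -99
SUB     : 90
LOAD 1  : 90 11

[90, 11]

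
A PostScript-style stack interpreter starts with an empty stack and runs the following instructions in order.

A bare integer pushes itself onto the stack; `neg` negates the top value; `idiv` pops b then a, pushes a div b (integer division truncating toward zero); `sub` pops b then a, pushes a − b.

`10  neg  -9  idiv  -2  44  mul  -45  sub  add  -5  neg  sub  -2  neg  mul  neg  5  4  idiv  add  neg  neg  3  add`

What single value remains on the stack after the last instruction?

10    10
neg   -10
-9    -10 -9
idiv  1
-2    1 -2
44    1 -2 44
mul   1 -88
-45   1 -88 -45
sub   1 -43
add   -42
-5    -42 -5
neg   -42 5
sub   -47
-2    -47 -2
neg   -47 2
mul   -94
neg   94
5     94 5
4     94 5 4
idiv  94 1
add   95
neg   -95
neg   95
3     95 3
add   98

98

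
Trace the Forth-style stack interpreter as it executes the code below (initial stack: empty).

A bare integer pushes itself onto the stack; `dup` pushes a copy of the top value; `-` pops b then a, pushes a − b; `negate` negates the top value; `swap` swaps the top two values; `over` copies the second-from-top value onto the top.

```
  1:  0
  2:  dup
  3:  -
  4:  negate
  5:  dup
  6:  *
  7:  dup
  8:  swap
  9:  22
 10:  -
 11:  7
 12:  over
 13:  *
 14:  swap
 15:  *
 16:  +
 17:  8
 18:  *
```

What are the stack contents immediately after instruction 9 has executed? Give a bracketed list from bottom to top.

0      → 0
dup    → 0 0
-      → 0
negate → 0
dup    → 0 0
*      → 0
dup    → 0 0
swap   → 0 0
22     → 0 0 22

[0, 0, 22]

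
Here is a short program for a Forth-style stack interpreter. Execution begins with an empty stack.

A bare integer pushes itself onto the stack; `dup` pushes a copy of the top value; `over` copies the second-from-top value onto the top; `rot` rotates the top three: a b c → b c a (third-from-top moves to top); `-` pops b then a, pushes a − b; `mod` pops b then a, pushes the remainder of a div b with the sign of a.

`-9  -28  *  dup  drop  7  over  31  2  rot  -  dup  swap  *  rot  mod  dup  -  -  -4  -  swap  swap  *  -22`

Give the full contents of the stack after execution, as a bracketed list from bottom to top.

-9   -> [-9]
-28  -> [-9, -28]
*    -> [252]
dup  -> [252, 252]
drop -> [252]
7    -> [252, 7]
over -> [252, 7, 252]
31   -> [252, 7, 252, 31]
2    -> [252, 7, 252, 31, 2]
rot  -> [252, 7, 31, 2, 252]
-    -> [252, 7, 31, -250]
dup  -> [252, 7, 31, -250, -250]
swap -> [252, 7, 31, -250, -250]
*    -> [252, 7, 31, 62500]
rot  -> [252, 31, 62500, 7]
mod  -> [252, 31, 4]
dup  -> [252, 31, 4, 4]
-    -> [252, 31, 0]
-    -> [252, 31]
-4   -> [252, 31, -4]
-    -> [252, 35]
swap -> [35, 252]
swap -> [252, 35]
*    -> [8820]
-22  -> [8820, -22]

[8820, -22]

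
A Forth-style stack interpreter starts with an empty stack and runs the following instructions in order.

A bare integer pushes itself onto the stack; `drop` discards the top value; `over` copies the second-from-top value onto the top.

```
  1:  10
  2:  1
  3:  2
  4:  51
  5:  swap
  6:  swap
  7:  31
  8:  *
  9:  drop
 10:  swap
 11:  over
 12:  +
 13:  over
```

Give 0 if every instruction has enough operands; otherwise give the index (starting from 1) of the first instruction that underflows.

0

10   -> [10]
1    -> [10, 1]
2    -> [10, 1, 2]
51   -> [10, 1, 2, 51]
swap -> [10, 1, 51, 2]
swap -> [10, 1, 2, 51]
31   -> [10, 1, 2, 51, 31]
*    -> [10, 1, 2, 1581]
drop -> [10, 1, 2]
swap -> [10, 2, 1]
over -> [10, 2, 1, 2]
+    -> [10, 2, 3]
over -> [10, 2, 3, 2]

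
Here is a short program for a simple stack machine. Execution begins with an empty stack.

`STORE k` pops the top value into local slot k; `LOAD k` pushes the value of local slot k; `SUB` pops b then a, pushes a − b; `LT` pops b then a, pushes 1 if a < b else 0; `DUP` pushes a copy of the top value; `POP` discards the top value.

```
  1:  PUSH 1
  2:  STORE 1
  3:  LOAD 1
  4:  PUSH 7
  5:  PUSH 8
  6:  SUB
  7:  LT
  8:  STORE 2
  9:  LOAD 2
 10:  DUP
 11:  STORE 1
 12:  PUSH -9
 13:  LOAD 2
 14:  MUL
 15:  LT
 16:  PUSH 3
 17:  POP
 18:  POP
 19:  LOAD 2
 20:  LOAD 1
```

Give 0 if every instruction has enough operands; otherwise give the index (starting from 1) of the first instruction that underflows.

PUSH 1  → 1
STORE 1 → (empty)
LOAD 1  → 1
PUSH 7  → 1 7
PUSH 8  → 1 7 8
SUB     → 1 -1
LT      → 0
STORE 2 → (empty)
LOAD 2  → 0
DUP     → 0 0
STORE 1 → 0
PUSH -9 → 0 -9
LOAD 2  → 0 -9 0
MUL     → 0 0
LT      → 0
PUSH 3  → 0 3
POP     → 0
POP     → (empty)
LOAD 2  → 0
LOAD 1  → 0 0

0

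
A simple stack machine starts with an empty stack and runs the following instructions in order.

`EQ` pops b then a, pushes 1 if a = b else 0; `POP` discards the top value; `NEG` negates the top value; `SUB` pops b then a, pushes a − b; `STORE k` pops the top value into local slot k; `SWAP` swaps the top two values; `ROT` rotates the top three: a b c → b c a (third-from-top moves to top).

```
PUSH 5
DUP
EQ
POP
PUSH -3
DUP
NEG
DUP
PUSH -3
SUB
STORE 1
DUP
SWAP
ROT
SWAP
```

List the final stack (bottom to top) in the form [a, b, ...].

[3, -3, 3]

PUSH 5  : [5]
DUP     : [5, 5]
EQ      : [1]
POP     : []
PUSH -3 : [-3]
DUP     : [-3, -3]
NEG     : [-3, 3]
DUP     : [-3, 3, 3]
PUSH -3 : [-3, 3, 3, -3]
SUB     : [-3, 3, 6]
STORE 1 : [-3, 3]
DUP     : [-3, 3, 3]
SWAP    : [-3, 3, 3]
ROT     : [3, 3, -3]
SWAP    : [3, -3, 3]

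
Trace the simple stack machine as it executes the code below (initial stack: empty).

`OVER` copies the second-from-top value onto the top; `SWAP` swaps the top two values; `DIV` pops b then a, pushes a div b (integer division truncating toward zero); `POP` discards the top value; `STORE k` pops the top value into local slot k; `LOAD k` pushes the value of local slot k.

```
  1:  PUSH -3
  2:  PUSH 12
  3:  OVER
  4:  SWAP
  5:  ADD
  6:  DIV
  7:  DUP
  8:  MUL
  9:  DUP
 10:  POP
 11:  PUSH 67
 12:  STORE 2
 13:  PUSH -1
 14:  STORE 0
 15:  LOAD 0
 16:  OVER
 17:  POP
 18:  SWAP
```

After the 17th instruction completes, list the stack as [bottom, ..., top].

PUSH -3 → [-3]
PUSH 12 → [-3, 12]
OVER    → [-3, 12, -3]
SWAP    → [-3, -3, 12]
ADD     → [-3, 9]
DIV     → [0]
DUP     → [0, 0]
MUL     → [0]
DUP     → [0, 0]
POP     → [0]
PUSH 67 → [0, 67]
STORE 2 → [0]
PUSH -1 → [0, -1]
STORE 0 → [0]
LOAD 0  → [0, -1]
OVER    → [0, -1, 0]
POP     → [0, -1]

[0, -1]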